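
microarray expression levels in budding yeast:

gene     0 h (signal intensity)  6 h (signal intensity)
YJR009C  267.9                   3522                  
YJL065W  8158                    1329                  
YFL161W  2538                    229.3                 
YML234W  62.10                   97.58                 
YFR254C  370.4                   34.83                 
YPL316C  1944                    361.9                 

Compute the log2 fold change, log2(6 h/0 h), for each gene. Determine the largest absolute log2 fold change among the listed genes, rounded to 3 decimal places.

3.717

log2(3522/267.9) = 3.717  (YJR009C)
log2(1329/8158) = -2.618  (YJL065W)
log2(229.3/2538) = -3.468  (YFL161W)
log2(97.58/62.10) = 0.652  (YML234W)
log2(34.83/370.4) = -3.411  (YFR254C)
log2(361.9/1944) = -2.425  (YPL316C)
The largest magnitude belongs to YJR009C.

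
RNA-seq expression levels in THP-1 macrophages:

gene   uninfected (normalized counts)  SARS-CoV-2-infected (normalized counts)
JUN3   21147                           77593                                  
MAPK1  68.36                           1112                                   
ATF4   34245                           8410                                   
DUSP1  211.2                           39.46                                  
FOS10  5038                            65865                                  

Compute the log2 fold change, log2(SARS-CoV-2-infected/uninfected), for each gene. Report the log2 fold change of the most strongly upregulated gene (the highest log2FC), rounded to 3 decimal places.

log2(77593/21147) = 1.875  (JUN3)
log2(1112/68.36) = 4.024  (MAPK1)
log2(8410/34245) = -2.026  (ATF4)
log2(39.46/211.2) = -2.420  (DUSP1)
log2(65865/5038) = 3.709  (FOS10)
MAPK1 is most strongly upregulated.

4.024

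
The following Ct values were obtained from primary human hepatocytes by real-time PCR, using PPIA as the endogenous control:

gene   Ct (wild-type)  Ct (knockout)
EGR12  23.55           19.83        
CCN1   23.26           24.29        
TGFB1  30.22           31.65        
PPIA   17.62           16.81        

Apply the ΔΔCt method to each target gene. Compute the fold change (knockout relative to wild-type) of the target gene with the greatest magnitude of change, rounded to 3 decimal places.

EGR12: ΔΔCt = (19.83−16.81) − (23.55−17.62) = 3.02 − 5.93 = -2.91; fold change = 2^2.91 = 7.516
CCN1: ΔΔCt = (24.29−16.81) − (23.26−17.62) = 7.48 − 5.64 = 1.84; fold change = 2^-1.84 = 0.279
TGFB1: ΔΔCt = (31.65−16.81) − (30.22−17.62) = 14.84 − 12.60 = 2.24; fold change = 2^-2.24 = 0.212
EGR12 has the largest |ΔΔCt| = 2.91.

7.516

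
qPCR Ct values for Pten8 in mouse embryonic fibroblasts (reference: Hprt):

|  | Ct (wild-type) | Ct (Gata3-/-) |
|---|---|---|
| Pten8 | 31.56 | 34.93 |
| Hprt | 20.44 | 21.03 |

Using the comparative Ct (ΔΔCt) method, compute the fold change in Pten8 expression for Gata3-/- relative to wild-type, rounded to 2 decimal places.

ΔCt(wild-type) = 31.560 − 20.440 = 11.120
ΔCt(Gata3-/-) = 34.930 − 21.030 = 13.900
ΔΔCt = 13.900 − 11.120 = 2.780
Fold change = 2^(−2.780) = 0.146

0.15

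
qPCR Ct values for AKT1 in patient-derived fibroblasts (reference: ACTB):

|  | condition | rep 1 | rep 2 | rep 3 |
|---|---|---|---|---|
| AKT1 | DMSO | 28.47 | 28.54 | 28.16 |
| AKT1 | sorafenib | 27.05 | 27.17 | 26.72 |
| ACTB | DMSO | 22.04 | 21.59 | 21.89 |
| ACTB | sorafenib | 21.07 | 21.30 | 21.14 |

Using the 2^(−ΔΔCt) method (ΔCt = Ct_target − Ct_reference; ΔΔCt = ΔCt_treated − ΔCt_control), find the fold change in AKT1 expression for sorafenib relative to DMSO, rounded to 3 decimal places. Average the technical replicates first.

Mean Ct: AKT1 DMSO 28.390; AKT1 sorafenib 26.980; ACTB DMSO 21.840; ACTB sorafenib 21.170
ΔCt(DMSO) = 28.390 − 21.840 = 6.550
ΔCt(sorafenib) = 26.980 − 21.170 = 5.810
ΔΔCt = 5.810 − 6.550 = -0.740
Fold change = 2^(−(-0.740)) = 2^0.740 = 1.6702

1.670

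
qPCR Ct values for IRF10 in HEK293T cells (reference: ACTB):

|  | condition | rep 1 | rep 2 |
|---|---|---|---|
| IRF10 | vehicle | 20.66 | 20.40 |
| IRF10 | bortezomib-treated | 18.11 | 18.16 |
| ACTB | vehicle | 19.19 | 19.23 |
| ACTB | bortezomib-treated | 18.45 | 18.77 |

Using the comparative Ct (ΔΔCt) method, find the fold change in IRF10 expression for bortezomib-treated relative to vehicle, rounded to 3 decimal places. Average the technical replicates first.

3.470

Mean Ct: IRF10 vehicle 20.530; IRF10 bortezomib-treated 18.135; ACTB vehicle 19.210; ACTB bortezomib-treated 18.610
ΔCt(vehicle) = 20.530 − 19.210 = 1.320
ΔCt(bortezomib-treated) = 18.135 − 18.610 = -0.475
ΔΔCt = -0.475 − 1.320 = -1.795
Fold change = 2^(−(-1.795)) = 2^1.795 = 3.4702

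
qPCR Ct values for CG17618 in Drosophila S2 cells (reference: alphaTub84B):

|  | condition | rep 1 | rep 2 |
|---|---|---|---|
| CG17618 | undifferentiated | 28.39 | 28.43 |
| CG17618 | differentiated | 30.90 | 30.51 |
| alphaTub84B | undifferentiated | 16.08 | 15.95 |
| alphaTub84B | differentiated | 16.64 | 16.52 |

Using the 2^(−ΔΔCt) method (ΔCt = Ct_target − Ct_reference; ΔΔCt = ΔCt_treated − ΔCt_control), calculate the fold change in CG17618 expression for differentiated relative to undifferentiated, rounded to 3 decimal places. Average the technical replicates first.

Mean Ct: CG17618 undifferentiated 28.410; CG17618 differentiated 30.705; alphaTub84B undifferentiated 16.015; alphaTub84B differentiated 16.580
ΔCt(undifferentiated) = 28.410 − 16.015 = 12.395
ΔCt(differentiated) = 30.705 − 16.580 = 14.125
ΔΔCt = 14.125 − 12.395 = 1.730
Fold change = 2^(−1.730) = 0.3015

0.301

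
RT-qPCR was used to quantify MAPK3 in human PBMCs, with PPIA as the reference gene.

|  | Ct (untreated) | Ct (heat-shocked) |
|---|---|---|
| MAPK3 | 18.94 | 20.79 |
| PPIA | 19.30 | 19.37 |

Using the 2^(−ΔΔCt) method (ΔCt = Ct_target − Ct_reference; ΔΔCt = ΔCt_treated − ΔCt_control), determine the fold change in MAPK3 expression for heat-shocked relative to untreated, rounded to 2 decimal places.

0.29

ΔCt(untreated) = 18.940 − 19.300 = -0.360
ΔCt(heat-shocked) = 20.790 − 19.370 = 1.420
ΔΔCt = 1.420 − (-0.360) = 1.780
Fold change = 2^(−1.780) = 0.291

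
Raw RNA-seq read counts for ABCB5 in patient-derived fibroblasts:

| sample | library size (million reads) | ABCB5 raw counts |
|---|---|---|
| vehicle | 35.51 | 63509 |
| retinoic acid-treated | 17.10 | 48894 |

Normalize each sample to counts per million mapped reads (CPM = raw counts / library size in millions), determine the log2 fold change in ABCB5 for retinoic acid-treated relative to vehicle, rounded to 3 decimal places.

CPM(vehicle) = 63509 / 35.51 = 1788.4821
CPM(retinoic acid-treated) = 48894 / 17.10 = 2859.2982
Fold change = 2859.2982 / 1788.4821 = 1.59873
log2(1.59873) = 0.6769

0.677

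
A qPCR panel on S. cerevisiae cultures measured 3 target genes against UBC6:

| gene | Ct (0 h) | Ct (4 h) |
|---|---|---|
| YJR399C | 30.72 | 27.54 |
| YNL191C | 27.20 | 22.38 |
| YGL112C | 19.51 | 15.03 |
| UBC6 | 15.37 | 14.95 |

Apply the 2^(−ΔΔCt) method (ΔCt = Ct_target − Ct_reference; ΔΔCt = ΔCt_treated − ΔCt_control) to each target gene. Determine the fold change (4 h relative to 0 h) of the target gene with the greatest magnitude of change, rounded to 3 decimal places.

21.112

YJR399C: ΔΔCt = (27.54−14.95) − (30.72−15.37) = 12.59 − 15.35 = -2.76; fold change = 2^2.76 = 6.774
YNL191C: ΔΔCt = (22.38−14.95) − (27.20−15.37) = 7.43 − 11.83 = -4.40; fold change = 2^4.40 = 21.112
YGL112C: ΔΔCt = (15.03−14.95) − (19.51−15.37) = 0.08 − 4.14 = -4.06; fold change = 2^4.06 = 16.679
YNL191C has the largest |ΔΔCt| = 4.40.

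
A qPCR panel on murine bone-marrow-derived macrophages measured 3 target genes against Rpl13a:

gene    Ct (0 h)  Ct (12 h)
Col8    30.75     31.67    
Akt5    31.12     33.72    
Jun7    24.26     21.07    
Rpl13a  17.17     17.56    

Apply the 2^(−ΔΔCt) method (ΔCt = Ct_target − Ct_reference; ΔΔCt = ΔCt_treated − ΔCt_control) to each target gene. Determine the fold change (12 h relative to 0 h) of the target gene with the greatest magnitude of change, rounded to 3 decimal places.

11.959

Col8: ΔΔCt = (31.67−17.56) − (30.75−17.17) = 14.11 − 13.58 = 0.53; fold change = 2^-0.53 = 0.693
Akt5: ΔΔCt = (33.72−17.56) − (31.12−17.17) = 16.16 − 13.95 = 2.21; fold change = 2^-2.21 = 0.216
Jun7: ΔΔCt = (21.07−17.56) − (24.26−17.17) = 3.51 − 7.09 = -3.58; fold change = 2^3.58 = 11.959
Jun7 has the largest |ΔΔCt| = 3.58.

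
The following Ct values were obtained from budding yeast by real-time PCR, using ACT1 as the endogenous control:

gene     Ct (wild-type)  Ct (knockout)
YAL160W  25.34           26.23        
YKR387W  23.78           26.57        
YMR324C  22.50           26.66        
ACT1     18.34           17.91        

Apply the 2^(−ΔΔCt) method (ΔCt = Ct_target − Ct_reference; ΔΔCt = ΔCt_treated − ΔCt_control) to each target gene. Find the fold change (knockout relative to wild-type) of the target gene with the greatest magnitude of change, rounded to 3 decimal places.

0.042

YAL160W: ΔΔCt = (26.23−17.91) − (25.34−18.34) = 8.32 − 7.00 = 1.32; fold change = 2^-1.32 = 0.401
YKR387W: ΔΔCt = (26.57−17.91) − (23.78−18.34) = 8.66 − 5.44 = 3.22; fold change = 2^-3.22 = 0.107
YMR324C: ΔΔCt = (26.66−17.91) − (22.50−18.34) = 8.75 − 4.16 = 4.59; fold change = 2^-4.59 = 0.042
YMR324C has the largest |ΔΔCt| = 4.59.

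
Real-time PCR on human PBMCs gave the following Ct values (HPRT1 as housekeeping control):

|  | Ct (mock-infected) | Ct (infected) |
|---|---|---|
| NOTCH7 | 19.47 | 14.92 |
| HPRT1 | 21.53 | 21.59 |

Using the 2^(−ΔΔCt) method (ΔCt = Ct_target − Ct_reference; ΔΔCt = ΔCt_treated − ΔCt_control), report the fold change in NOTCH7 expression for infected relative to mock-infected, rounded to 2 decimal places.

24.42

ΔCt(mock-infected) = 19.470 − 21.530 = -2.060
ΔCt(infected) = 14.920 − 21.590 = -6.670
ΔΔCt = -6.670 − (-2.060) = -4.610
Fold change = 2^(−(-4.610)) = 2^4.610 = 24.420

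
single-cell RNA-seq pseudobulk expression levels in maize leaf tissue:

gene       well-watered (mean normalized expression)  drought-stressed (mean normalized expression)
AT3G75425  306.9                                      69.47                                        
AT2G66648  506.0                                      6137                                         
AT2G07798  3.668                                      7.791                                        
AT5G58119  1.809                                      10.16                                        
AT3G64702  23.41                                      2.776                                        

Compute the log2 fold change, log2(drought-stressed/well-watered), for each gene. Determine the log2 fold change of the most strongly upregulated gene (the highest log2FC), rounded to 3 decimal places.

3.600

log2(69.47/306.9) = -2.143  (AT3G75425)
log2(6137/506.0) = 3.600  (AT2G66648)
log2(7.791/3.668) = 1.087  (AT2G07798)
log2(10.16/1.809) = 2.490  (AT5G58119)
log2(2.776/23.41) = -3.076  (AT3G64702)
AT2G66648 is most strongly upregulated.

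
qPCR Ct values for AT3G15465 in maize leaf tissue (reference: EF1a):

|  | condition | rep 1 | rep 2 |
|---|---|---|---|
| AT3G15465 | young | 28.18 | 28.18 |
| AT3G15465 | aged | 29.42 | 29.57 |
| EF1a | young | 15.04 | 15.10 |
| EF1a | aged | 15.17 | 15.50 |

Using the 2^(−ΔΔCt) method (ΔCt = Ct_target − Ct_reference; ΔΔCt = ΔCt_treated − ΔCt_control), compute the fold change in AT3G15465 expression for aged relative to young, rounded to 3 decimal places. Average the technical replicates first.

Mean Ct: AT3G15465 young 28.180; AT3G15465 aged 29.495; EF1a young 15.070; EF1a aged 15.335
ΔCt(young) = 28.180 − 15.070 = 13.110
ΔCt(aged) = 29.495 − 15.335 = 14.160
ΔΔCt = 14.160 − 13.110 = 1.050
Fold change = 2^(−1.050) = 0.4830

0.483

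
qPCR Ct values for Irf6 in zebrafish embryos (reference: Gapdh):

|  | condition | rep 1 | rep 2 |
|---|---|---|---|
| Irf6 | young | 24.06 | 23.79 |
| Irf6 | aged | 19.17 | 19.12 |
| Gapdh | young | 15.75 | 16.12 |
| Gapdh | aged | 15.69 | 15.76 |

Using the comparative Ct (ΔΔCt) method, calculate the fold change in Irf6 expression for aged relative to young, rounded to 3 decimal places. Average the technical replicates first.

23.752

Mean Ct: Irf6 young 23.925; Irf6 aged 19.145; Gapdh young 15.935; Gapdh aged 15.725
ΔCt(young) = 23.925 − 15.935 = 7.990
ΔCt(aged) = 19.145 − 15.725 = 3.420
ΔΔCt = 3.420 − 7.990 = -4.570
Fold change = 2^(−(-4.570)) = 2^4.570 = 23.7524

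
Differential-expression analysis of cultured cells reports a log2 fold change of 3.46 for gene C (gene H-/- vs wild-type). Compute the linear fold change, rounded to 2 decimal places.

11.00

Fold change = 2^(3.46) = 11.004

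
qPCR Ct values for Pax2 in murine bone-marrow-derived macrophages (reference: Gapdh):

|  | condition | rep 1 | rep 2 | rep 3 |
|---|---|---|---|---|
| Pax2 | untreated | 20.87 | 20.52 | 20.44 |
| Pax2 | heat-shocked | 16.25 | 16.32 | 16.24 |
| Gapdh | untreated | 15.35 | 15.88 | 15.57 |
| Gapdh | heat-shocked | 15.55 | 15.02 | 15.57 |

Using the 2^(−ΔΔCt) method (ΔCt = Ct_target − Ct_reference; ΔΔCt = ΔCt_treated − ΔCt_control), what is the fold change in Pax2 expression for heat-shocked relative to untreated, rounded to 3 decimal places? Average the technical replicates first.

Mean Ct: Pax2 untreated 20.610; Pax2 heat-shocked 16.270; Gapdh untreated 15.600; Gapdh heat-shocked 15.380
ΔCt(untreated) = 20.610 − 15.600 = 5.010
ΔCt(heat-shocked) = 16.270 − 15.380 = 0.890
ΔΔCt = 0.890 − 5.010 = -4.120
Fold change = 2^(−(-4.120)) = 2^4.120 = 17.3878

17.388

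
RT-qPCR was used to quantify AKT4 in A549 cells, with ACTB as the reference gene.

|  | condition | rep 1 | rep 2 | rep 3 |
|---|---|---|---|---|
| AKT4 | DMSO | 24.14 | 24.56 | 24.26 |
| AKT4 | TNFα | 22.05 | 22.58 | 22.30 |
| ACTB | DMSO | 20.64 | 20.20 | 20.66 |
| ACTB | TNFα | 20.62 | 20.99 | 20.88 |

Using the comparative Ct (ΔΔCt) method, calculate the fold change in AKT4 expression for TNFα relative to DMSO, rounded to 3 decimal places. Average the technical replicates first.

5.063

Mean Ct: AKT4 DMSO 24.320; AKT4 TNFα 22.310; ACTB DMSO 20.500; ACTB TNFα 20.830
ΔCt(DMSO) = 24.320 − 20.500 = 3.820
ΔCt(TNFα) = 22.310 − 20.830 = 1.480
ΔΔCt = 1.480 − 3.820 = -2.340
Fold change = 2^(−(-2.340)) = 2^2.340 = 5.0630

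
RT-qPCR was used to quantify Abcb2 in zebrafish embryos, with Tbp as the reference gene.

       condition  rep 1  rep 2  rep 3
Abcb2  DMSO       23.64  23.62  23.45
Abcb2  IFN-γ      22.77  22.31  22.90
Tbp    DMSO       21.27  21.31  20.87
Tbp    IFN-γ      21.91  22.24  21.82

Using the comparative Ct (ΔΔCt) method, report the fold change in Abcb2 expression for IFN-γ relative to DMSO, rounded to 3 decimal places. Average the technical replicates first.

Mean Ct: Abcb2 DMSO 23.570; Abcb2 IFN-γ 22.660; Tbp DMSO 21.150; Tbp IFN-γ 21.990
ΔCt(DMSO) = 23.570 − 21.150 = 2.420
ΔCt(IFN-γ) = 22.660 − 21.990 = 0.670
ΔΔCt = 0.670 − 2.420 = -1.750
Fold change = 2^(−(-1.750)) = 2^1.750 = 3.3636

3.364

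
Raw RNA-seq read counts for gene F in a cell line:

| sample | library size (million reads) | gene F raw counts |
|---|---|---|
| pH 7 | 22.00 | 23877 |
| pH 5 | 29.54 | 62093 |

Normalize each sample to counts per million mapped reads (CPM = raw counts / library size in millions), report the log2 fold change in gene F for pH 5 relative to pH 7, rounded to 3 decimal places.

CPM(pH 7) = 23877 / 22.00 = 1085.3182
CPM(pH 5) = 62093 / 29.54 = 2101.9973
Fold change = 2101.9973 / 1085.3182 = 1.93676
log2(1.93676) = 0.9536

0.954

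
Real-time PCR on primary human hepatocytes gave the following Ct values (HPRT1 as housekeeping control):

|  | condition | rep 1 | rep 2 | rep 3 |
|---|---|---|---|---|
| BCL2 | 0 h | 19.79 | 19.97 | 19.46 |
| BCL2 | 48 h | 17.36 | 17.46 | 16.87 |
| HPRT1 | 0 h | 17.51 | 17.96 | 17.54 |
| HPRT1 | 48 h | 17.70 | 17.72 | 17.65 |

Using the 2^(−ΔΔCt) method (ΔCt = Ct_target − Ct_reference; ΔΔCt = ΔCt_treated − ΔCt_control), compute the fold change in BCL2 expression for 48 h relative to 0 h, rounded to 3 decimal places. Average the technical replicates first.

5.776

Mean Ct: BCL2 0 h 19.740; BCL2 48 h 17.230; HPRT1 0 h 17.670; HPRT1 48 h 17.690
ΔCt(0 h) = 19.740 − 17.670 = 2.070
ΔCt(48 h) = 17.230 − 17.690 = -0.460
ΔΔCt = -0.460 − 2.070 = -2.530
Fold change = 2^(−(-2.530)) = 2^2.530 = 5.7757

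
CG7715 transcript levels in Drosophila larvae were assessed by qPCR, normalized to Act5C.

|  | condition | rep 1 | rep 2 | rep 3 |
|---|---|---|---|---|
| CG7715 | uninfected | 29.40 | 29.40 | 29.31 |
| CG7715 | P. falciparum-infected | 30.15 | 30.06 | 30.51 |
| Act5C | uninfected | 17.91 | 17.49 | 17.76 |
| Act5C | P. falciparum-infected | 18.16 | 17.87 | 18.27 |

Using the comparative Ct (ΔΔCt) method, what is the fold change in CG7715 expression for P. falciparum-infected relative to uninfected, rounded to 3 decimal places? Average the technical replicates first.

0.712

Mean Ct: CG7715 uninfected 29.370; CG7715 P. falciparum-infected 30.240; Act5C uninfected 17.720; Act5C P. falciparum-infected 18.100
ΔCt(uninfected) = 29.370 − 17.720 = 11.650
ΔCt(P. falciparum-infected) = 30.240 − 18.100 = 12.140
ΔΔCt = 12.140 − 11.650 = 0.490
Fold change = 2^(−0.490) = 0.7120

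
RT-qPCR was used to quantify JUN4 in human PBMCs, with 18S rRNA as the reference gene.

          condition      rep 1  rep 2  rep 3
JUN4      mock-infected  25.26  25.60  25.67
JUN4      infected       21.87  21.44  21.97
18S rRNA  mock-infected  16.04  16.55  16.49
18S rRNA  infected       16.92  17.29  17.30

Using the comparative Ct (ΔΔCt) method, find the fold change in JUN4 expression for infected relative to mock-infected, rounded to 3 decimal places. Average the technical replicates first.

Mean Ct: JUN4 mock-infected 25.510; JUN4 infected 21.760; 18S rRNA mock-infected 16.360; 18S rRNA infected 17.170
ΔCt(mock-infected) = 25.510 − 16.360 = 9.150
ΔCt(infected) = 21.760 − 17.170 = 4.590
ΔΔCt = 4.590 − 9.150 = -4.560
Fold change = 2^(−(-4.560)) = 2^4.560 = 23.5883

23.588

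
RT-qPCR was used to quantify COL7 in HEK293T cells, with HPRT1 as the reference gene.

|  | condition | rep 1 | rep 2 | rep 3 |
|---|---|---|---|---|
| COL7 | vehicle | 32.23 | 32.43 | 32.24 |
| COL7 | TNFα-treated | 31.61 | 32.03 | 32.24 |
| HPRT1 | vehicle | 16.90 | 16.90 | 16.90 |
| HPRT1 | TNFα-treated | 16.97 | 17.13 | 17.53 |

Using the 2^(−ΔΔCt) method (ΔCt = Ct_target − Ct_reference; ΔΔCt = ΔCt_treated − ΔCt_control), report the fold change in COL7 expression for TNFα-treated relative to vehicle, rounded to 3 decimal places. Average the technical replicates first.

1.569

Mean Ct: COL7 vehicle 32.300; COL7 TNFα-treated 31.960; HPRT1 vehicle 16.900; HPRT1 TNFα-treated 17.210
ΔCt(vehicle) = 32.300 − 16.900 = 15.400
ΔCt(TNFα-treated) = 31.960 − 17.210 = 14.750
ΔΔCt = 14.750 − 15.400 = -0.650
Fold change = 2^(−(-0.650)) = 2^0.650 = 1.5692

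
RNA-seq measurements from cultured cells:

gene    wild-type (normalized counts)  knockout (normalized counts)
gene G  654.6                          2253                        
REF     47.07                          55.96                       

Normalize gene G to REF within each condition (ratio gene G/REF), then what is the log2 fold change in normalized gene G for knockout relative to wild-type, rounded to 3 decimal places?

gene G/REF (wild-type) = 654.6 / 47.07 = 13.907
gene G/REF (knockout) = 2253 / 55.96 = 40.261
Fold change = 40.261 / 13.907 = 2.8950
log2(2.8950) = 1.5336

1.534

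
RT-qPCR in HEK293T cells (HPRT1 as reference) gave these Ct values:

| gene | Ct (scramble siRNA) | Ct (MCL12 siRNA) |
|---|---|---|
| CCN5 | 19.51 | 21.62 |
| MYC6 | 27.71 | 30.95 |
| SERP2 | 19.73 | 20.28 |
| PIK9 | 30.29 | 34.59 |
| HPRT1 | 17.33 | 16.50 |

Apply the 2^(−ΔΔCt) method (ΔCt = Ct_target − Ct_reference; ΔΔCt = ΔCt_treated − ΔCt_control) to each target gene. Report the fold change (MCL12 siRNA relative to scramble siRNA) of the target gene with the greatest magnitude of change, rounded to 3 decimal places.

0.029

CCN5: ΔΔCt = (21.62−16.50) − (19.51−17.33) = 5.12 − 2.18 = 2.94; fold change = 2^-2.94 = 0.130
MYC6: ΔΔCt = (30.95−16.50) − (27.71−17.33) = 14.45 − 10.38 = 4.07; fold change = 2^-4.07 = 0.060
SERP2: ΔΔCt = (20.28−16.50) − (19.73−17.33) = 3.78 − 2.40 = 1.38; fold change = 2^-1.38 = 0.384
PIK9: ΔΔCt = (34.59−16.50) − (30.29−17.33) = 18.09 − 12.96 = 5.13; fold change = 2^-5.13 = 0.029
PIK9 has the largest |ΔΔCt| = 5.13.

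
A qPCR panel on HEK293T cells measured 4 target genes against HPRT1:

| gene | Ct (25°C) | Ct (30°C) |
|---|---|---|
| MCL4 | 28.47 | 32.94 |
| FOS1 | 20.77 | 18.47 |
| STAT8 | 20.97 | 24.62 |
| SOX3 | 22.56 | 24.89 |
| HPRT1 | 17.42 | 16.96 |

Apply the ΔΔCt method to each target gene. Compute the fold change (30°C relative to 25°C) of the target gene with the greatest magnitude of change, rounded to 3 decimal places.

MCL4: ΔΔCt = (32.94−16.96) − (28.47−17.42) = 15.98 − 11.05 = 4.93; fold change = 2^-4.93 = 0.033
FOS1: ΔΔCt = (18.47−16.96) − (20.77−17.42) = 1.51 − 3.35 = -1.84; fold change = 2^1.84 = 3.580
STAT8: ΔΔCt = (24.62−16.96) − (20.97−17.42) = 7.66 − 3.55 = 4.11; fold change = 2^-4.11 = 0.058
SOX3: ΔΔCt = (24.89−16.96) − (22.56−17.42) = 7.93 − 5.14 = 2.79; fold change = 2^-2.79 = 0.145
MCL4 has the largest |ΔΔCt| = 4.93.

0.033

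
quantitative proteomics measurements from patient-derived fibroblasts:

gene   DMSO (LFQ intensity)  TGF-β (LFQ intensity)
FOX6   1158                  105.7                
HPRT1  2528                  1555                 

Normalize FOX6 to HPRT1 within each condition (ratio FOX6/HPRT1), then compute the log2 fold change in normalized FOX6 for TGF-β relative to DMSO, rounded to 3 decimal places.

FOX6/HPRT1 (DMSO) = 1158 / 2528 = 0.45807
FOX6/HPRT1 (TGF-β) = 105.7 / 1555 = 0.067974
Fold change = 0.067974 / 0.45807 = 0.1484
log2(0.1484) = -2.7525

-2.753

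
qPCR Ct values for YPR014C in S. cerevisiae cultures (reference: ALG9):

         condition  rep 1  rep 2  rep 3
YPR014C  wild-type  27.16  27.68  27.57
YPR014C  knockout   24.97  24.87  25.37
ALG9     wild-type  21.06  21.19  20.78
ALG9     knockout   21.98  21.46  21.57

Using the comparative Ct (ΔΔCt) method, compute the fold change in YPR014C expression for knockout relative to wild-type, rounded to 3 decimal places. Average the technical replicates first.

Mean Ct: YPR014C wild-type 27.470; YPR014C knockout 25.070; ALG9 wild-type 21.010; ALG9 knockout 21.670
ΔCt(wild-type) = 27.470 − 21.010 = 6.460
ΔCt(knockout) = 25.070 − 21.670 = 3.400
ΔΔCt = 3.400 − 6.460 = -3.060
Fold change = 2^(−(-3.060)) = 2^3.060 = 8.3397

8.340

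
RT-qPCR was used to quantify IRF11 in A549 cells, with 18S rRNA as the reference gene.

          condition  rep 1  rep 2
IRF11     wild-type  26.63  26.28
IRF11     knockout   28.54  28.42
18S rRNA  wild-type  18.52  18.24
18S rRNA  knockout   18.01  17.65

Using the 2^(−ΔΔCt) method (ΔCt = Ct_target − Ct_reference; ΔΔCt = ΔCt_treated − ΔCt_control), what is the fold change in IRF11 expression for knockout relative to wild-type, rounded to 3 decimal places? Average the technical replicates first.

0.168

Mean Ct: IRF11 wild-type 26.455; IRF11 knockout 28.480; 18S rRNA wild-type 18.380; 18S rRNA knockout 17.830
ΔCt(wild-type) = 26.455 − 18.380 = 8.075
ΔCt(knockout) = 28.480 − 17.830 = 10.650
ΔΔCt = 10.650 − 8.075 = 2.575
Fold change = 2^(−2.575) = 0.1678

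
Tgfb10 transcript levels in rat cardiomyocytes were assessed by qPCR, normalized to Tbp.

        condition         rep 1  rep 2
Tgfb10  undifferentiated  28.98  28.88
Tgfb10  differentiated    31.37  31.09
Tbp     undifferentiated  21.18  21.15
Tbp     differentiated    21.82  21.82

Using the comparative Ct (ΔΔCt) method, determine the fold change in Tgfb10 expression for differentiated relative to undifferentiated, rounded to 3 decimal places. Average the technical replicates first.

0.320

Mean Ct: Tgfb10 undifferentiated 28.930; Tgfb10 differentiated 31.230; Tbp undifferentiated 21.165; Tbp differentiated 21.820
ΔCt(undifferentiated) = 28.930 − 21.165 = 7.765
ΔCt(differentiated) = 31.230 − 21.820 = 9.410
ΔΔCt = 9.410 − 7.765 = 1.645
Fold change = 2^(−1.645) = 0.3197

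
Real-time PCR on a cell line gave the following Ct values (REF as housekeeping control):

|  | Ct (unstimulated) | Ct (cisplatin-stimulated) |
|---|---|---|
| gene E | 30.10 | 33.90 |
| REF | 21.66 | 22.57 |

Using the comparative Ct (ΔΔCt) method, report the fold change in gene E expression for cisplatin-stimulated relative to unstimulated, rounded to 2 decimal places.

ΔCt(unstimulated) = 30.100 − 21.660 = 8.440
ΔCt(cisplatin-stimulated) = 33.900 − 22.570 = 11.330
ΔΔCt = 11.330 − 8.440 = 2.890
Fold change = 2^(−2.890) = 0.135

0.13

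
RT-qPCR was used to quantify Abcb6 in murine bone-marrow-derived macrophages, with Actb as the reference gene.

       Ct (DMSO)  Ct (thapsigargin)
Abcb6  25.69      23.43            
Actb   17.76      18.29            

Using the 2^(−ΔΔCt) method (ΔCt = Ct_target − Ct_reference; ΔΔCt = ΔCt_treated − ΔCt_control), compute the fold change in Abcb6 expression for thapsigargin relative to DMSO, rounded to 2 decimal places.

6.92

ΔCt(DMSO) = 25.690 − 17.760 = 7.930
ΔCt(thapsigargin) = 23.430 − 18.290 = 5.140
ΔΔCt = 5.140 − 7.930 = -2.790
Fold change = 2^(−(-2.790)) = 2^2.790 = 6.916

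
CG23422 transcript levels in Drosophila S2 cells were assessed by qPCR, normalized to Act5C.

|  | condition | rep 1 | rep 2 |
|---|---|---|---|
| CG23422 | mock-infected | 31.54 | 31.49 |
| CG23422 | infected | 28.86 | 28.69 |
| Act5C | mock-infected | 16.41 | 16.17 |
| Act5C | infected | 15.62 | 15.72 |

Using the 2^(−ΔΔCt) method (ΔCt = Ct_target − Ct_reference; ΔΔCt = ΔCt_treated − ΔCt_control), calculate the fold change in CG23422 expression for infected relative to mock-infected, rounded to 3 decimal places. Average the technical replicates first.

4.347

Mean Ct: CG23422 mock-infected 31.515; CG23422 infected 28.775; Act5C mock-infected 16.290; Act5C infected 15.670
ΔCt(mock-infected) = 31.515 − 16.290 = 15.225
ΔCt(infected) = 28.775 − 15.670 = 13.105
ΔΔCt = 13.105 − 15.225 = -2.120
Fold change = 2^(−(-2.120)) = 2^2.120 = 4.3469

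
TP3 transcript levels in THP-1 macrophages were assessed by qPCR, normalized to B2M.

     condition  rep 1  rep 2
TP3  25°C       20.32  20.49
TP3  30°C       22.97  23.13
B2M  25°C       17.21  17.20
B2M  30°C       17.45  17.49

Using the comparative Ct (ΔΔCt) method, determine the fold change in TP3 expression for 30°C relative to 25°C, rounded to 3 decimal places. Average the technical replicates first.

Mean Ct: TP3 25°C 20.405; TP3 30°C 23.050; B2M 25°C 17.205; B2M 30°C 17.470
ΔCt(25°C) = 20.405 − 17.205 = 3.200
ΔCt(30°C) = 23.050 − 17.470 = 5.580
ΔΔCt = 5.580 − 3.200 = 2.380
Fold change = 2^(−2.380) = 0.1921

0.192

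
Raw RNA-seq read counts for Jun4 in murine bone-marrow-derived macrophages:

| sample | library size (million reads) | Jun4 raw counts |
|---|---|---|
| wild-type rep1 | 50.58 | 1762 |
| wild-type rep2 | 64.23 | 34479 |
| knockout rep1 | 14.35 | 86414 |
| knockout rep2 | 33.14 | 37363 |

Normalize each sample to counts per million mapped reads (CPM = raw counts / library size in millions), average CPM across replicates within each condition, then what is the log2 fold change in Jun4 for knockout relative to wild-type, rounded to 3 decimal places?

3.645

CPM(wild-type rep1) = 1762 / 50.58 = 34.8359
CPM(wild-type rep2) = 34479 / 64.23 = 536.8052
CPM(knockout rep1) = 86414 / 14.35 = 6021.8815
CPM(knockout rep2) = 37363 / 33.14 = 1127.4291
mean CPM(wild-type) = 285.8206; mean CPM(knockout) = 3574.6553
Fold change = 3574.6553 / 285.8206 = 12.50664
log2(12.50664) = 3.6446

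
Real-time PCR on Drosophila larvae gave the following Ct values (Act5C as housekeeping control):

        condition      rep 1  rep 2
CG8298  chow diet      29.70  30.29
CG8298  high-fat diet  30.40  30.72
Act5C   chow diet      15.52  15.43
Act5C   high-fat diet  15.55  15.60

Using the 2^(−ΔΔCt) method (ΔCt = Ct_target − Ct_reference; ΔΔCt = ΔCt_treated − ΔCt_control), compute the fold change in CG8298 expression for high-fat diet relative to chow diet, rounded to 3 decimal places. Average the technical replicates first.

Mean Ct: CG8298 chow diet 29.995; CG8298 high-fat diet 30.560; Act5C chow diet 15.475; Act5C high-fat diet 15.575
ΔCt(chow diet) = 29.995 − 15.475 = 14.520
ΔCt(high-fat diet) = 30.560 − 15.575 = 14.985
ΔΔCt = 14.985 − 14.520 = 0.465
Fold change = 2^(−0.465) = 0.7245

0.724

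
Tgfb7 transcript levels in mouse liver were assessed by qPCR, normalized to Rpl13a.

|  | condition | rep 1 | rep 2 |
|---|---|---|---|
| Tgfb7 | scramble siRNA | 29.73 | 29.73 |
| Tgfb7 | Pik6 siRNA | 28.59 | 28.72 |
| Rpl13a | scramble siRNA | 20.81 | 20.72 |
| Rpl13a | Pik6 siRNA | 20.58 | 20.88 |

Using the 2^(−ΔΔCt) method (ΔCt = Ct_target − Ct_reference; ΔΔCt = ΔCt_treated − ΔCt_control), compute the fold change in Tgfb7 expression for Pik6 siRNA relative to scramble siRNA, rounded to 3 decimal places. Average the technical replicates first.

Mean Ct: Tgfb7 scramble siRNA 29.730; Tgfb7 Pik6 siRNA 28.655; Rpl13a scramble siRNA 20.765; Rpl13a Pik6 siRNA 20.730
ΔCt(scramble siRNA) = 29.730 − 20.765 = 8.965
ΔCt(Pik6 siRNA) = 28.655 − 20.730 = 7.925
ΔΔCt = 7.925 − 8.965 = -1.040
Fold change = 2^(−(-1.040)) = 2^1.040 = 2.0562

2.056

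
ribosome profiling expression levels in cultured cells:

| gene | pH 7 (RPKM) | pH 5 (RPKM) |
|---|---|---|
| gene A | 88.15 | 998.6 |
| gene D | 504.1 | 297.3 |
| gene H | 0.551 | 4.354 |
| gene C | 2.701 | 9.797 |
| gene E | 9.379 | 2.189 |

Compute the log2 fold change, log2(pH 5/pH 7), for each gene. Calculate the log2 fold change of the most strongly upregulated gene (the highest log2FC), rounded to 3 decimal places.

3.502

log2(998.6/88.15) = 3.502  (gene A)
log2(297.3/504.1) = -0.762  (gene D)
log2(4.354/0.551) = 2.982  (gene H)
log2(9.797/2.701) = 1.859  (gene C)
log2(2.189/9.379) = -2.099  (gene E)
gene A is most strongly upregulated.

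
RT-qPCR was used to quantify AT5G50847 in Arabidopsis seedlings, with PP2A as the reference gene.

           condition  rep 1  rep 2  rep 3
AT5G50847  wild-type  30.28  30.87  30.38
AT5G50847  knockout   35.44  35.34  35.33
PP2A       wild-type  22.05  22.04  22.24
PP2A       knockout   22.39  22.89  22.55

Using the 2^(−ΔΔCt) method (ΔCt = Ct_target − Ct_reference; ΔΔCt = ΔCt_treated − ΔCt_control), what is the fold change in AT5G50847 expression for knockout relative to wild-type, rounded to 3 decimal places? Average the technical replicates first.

Mean Ct: AT5G50847 wild-type 30.510; AT5G50847 knockout 35.370; PP2A wild-type 22.110; PP2A knockout 22.610
ΔCt(wild-type) = 30.510 − 22.110 = 8.400
ΔCt(knockout) = 35.370 − 22.610 = 12.760
ΔΔCt = 12.760 − 8.400 = 4.360
Fold change = 2^(−4.360) = 0.0487

0.049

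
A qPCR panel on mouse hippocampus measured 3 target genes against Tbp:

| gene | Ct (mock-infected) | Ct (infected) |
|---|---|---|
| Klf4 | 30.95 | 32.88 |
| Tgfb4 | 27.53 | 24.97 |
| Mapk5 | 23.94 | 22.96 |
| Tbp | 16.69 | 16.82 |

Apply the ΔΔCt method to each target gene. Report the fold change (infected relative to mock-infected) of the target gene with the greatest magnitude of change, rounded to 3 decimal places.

Klf4: ΔΔCt = (32.88−16.82) − (30.95−16.69) = 16.06 − 14.26 = 1.80; fold change = 2^-1.80 = 0.287
Tgfb4: ΔΔCt = (24.97−16.82) − (27.53−16.69) = 8.15 − 10.84 = -2.69; fold change = 2^2.69 = 6.453
Mapk5: ΔΔCt = (22.96−16.82) − (23.94−16.69) = 6.14 − 7.25 = -1.11; fold change = 2^1.11 = 2.158
Tgfb4 has the largest |ΔΔCt| = 2.69.

6.453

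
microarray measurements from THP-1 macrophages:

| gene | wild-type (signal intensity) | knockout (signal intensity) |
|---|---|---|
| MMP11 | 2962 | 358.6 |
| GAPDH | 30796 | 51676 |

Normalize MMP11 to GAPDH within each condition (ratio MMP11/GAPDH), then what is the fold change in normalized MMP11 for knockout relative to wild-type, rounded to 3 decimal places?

0.072

MMP11/GAPDH (wild-type) = 2962 / 30796 = 0.096181
MMP11/GAPDH (knockout) = 358.6 / 51676 = 0.0069394
Fold change = 0.0069394 / 0.096181 = 0.0721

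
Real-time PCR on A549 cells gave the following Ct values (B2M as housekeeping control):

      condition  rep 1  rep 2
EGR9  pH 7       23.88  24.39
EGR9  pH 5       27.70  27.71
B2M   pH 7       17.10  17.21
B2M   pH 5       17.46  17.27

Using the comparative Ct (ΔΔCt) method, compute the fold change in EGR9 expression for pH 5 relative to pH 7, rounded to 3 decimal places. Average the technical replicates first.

Mean Ct: EGR9 pH 7 24.135; EGR9 pH 5 27.705; B2M pH 7 17.155; B2M pH 5 17.365
ΔCt(pH 7) = 24.135 − 17.155 = 6.980
ΔCt(pH 5) = 27.705 − 17.365 = 10.340
ΔΔCt = 10.340 − 6.980 = 3.360
Fold change = 2^(−3.360) = 0.0974

0.097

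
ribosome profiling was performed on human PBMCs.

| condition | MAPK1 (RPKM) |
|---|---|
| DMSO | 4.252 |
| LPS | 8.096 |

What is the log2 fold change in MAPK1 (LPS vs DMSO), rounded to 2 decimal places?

Fold change = 8.096 / 4.252 = 1.9040
log2(1.9040) = 0.929

0.93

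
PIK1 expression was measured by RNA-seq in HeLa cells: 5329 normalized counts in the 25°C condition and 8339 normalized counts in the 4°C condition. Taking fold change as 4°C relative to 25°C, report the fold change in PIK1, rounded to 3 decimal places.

Fold change = 8339 / 5329 = 1.5648
PIK1 is upregulated.

1.565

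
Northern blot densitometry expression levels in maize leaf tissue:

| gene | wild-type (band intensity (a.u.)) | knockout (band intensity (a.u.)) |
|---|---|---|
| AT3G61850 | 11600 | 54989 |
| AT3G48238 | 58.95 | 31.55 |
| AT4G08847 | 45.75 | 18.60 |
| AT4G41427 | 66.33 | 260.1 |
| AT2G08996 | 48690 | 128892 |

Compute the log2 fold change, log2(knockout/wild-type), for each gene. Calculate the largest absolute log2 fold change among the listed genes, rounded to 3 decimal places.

2.245

log2(54989/11600) = 2.245  (AT3G61850)
log2(31.55/58.95) = -0.902  (AT3G48238)
log2(18.60/45.75) = -1.298  (AT4G08847)
log2(260.1/66.33) = 1.971  (AT4G41427)
log2(128892/48690) = 1.404  (AT2G08996)
The largest magnitude belongs to AT3G61850.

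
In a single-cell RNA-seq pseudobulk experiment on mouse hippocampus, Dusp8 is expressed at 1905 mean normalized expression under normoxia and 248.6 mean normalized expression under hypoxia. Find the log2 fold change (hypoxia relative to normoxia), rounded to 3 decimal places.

Fold change = 248.6 / 1905 = 0.1305
log2(0.1305) = -2.9379

-2.938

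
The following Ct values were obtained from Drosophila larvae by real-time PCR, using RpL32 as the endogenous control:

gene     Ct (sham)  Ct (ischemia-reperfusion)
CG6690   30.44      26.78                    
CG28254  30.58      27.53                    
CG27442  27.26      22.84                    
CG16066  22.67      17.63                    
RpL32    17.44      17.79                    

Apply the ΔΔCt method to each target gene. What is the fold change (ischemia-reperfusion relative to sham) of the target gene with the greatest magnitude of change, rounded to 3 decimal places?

41.933

CG6690: ΔΔCt = (26.78−17.79) − (30.44−17.44) = 8.99 − 13.00 = -4.01; fold change = 2^4.01 = 16.111
CG28254: ΔΔCt = (27.53−17.79) − (30.58−17.44) = 9.74 − 13.14 = -3.40; fold change = 2^3.40 = 10.556
CG27442: ΔΔCt = (22.84−17.79) − (27.26−17.44) = 5.05 − 9.82 = -4.77; fold change = 2^4.77 = 27.284
CG16066: ΔΔCt = (17.63−17.79) − (22.67−17.44) = -0.16 − 5.23 = -5.39; fold change = 2^5.39 = 41.933
CG16066 has the largest |ΔΔCt| = 5.39.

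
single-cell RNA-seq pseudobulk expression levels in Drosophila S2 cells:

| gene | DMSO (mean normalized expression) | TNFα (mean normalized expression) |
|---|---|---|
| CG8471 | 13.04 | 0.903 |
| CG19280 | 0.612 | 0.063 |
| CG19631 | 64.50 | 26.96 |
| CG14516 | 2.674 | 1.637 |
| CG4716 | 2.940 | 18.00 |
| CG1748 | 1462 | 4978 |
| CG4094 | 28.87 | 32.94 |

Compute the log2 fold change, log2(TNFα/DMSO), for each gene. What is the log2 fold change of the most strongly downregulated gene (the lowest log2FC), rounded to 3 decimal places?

log2(0.903/13.04) = -3.852  (CG8471)
log2(0.063/0.612) = -3.280  (CG19280)
log2(26.96/64.50) = -1.258  (CG19631)
log2(1.637/2.674) = -0.708  (CG14516)
log2(18.00/2.940) = 2.614  (CG4716)
log2(4978/1462) = 1.768  (CG1748)
log2(32.94/28.87) = 0.190  (CG4094)
CG8471 is most strongly downregulated.

-3.852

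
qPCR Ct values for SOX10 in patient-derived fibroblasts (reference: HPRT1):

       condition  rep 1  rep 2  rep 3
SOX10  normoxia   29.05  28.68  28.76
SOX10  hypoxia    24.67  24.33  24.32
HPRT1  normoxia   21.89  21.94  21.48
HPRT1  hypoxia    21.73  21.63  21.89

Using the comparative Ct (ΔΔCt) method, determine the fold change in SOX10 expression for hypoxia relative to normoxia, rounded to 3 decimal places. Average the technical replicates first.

20.678

Mean Ct: SOX10 normoxia 28.830; SOX10 hypoxia 24.440; HPRT1 normoxia 21.770; HPRT1 hypoxia 21.750
ΔCt(normoxia) = 28.830 − 21.770 = 7.060
ΔCt(hypoxia) = 24.440 − 21.750 = 2.690
ΔΔCt = 2.690 − 7.060 = -4.370
Fold change = 2^(−(-4.370)) = 2^4.370 = 20.6776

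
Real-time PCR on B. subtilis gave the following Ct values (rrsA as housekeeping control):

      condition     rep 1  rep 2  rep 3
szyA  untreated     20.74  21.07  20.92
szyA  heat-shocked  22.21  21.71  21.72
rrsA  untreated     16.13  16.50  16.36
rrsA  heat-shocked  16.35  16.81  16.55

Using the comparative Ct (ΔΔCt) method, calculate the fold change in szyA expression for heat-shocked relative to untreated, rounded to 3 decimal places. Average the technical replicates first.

Mean Ct: szyA untreated 20.910; szyA heat-shocked 21.880; rrsA untreated 16.330; rrsA heat-shocked 16.570
ΔCt(untreated) = 20.910 − 16.330 = 4.580
ΔCt(heat-shocked) = 21.880 − 16.570 = 5.310
ΔΔCt = 5.310 − 4.580 = 0.730
Fold change = 2^(−0.730) = 0.6029

0.603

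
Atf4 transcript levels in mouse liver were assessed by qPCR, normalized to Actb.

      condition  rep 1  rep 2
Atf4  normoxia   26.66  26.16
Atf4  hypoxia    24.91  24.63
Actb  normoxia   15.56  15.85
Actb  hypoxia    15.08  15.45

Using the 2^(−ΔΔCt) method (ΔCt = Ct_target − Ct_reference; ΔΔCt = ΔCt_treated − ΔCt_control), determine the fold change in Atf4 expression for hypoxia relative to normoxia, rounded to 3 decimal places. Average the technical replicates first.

Mean Ct: Atf4 normoxia 26.410; Atf4 hypoxia 24.770; Actb normoxia 15.705; Actb hypoxia 15.265
ΔCt(normoxia) = 26.410 − 15.705 = 10.705
ΔCt(hypoxia) = 24.770 − 15.265 = 9.505
ΔΔCt = 9.505 − 10.705 = -1.200
Fold change = 2^(−(-1.200)) = 2^1.200 = 2.2974

2.297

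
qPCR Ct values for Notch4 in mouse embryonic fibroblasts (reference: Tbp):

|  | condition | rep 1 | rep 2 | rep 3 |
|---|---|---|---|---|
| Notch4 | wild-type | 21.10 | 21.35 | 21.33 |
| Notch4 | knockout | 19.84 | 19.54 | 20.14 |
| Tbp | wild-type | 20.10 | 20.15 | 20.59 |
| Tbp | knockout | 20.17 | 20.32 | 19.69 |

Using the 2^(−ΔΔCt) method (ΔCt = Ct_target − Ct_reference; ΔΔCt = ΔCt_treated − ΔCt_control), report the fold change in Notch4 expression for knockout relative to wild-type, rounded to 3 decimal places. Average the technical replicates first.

Mean Ct: Notch4 wild-type 21.260; Notch4 knockout 19.840; Tbp wild-type 20.280; Tbp knockout 20.060
ΔCt(wild-type) = 21.260 − 20.280 = 0.980
ΔCt(knockout) = 19.840 − 20.060 = -0.220
ΔΔCt = -0.220 − 0.980 = -1.200
Fold change = 2^(−(-1.200)) = 2^1.200 = 2.2974

2.297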